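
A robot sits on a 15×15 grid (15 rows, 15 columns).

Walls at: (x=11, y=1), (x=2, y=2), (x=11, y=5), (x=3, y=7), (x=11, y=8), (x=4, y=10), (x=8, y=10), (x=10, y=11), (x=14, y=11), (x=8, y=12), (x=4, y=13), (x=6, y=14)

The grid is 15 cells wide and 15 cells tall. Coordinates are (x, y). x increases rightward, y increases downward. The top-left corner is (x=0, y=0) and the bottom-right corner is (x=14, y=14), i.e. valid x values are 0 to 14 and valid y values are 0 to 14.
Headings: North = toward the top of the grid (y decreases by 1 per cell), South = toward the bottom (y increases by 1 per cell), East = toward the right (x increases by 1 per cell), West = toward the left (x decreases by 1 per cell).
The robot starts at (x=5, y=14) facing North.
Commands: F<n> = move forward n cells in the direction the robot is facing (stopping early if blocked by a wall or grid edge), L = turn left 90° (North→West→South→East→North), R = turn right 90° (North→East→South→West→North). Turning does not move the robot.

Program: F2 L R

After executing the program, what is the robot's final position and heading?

Start: (x=5, y=14), facing North
  F2: move forward 2, now at (x=5, y=12)
  L: turn left, now facing West
  R: turn right, now facing North
Final: (x=5, y=12), facing North

Answer: Final position: (x=5, y=12), facing North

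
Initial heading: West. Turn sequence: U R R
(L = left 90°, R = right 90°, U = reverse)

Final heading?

Start: West
  U (U-turn (180°)) -> East
  R (right (90° clockwise)) -> South
  R (right (90° clockwise)) -> West
Final: West

Answer: Final heading: West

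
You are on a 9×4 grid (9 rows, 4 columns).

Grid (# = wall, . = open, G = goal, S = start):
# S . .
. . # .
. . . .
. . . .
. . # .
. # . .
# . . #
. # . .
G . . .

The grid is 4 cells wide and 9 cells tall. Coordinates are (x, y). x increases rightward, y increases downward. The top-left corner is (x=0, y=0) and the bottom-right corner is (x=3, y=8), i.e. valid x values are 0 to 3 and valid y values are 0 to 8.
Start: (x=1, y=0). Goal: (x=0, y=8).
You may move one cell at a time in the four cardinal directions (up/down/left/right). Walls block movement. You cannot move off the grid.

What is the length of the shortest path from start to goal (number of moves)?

Answer: Shortest path length: 13

Derivation:
BFS from (x=1, y=0) until reaching (x=0, y=8):
  Distance 0: (x=1, y=0)
  Distance 1: (x=2, y=0), (x=1, y=1)
  Distance 2: (x=3, y=0), (x=0, y=1), (x=1, y=2)
  Distance 3: (x=3, y=1), (x=0, y=2), (x=2, y=2), (x=1, y=3)
  Distance 4: (x=3, y=2), (x=0, y=3), (x=2, y=3), (x=1, y=4)
  Distance 5: (x=3, y=3), (x=0, y=4)
  Distance 6: (x=3, y=4), (x=0, y=5)
  Distance 7: (x=3, y=5)
  Distance 8: (x=2, y=5)
  Distance 9: (x=2, y=6)
  Distance 10: (x=1, y=6), (x=2, y=7)
  Distance 11: (x=3, y=7), (x=2, y=8)
  Distance 12: (x=1, y=8), (x=3, y=8)
  Distance 13: (x=0, y=8)  <- goal reached here
One shortest path (13 moves): (x=1, y=0) -> (x=2, y=0) -> (x=3, y=0) -> (x=3, y=1) -> (x=3, y=2) -> (x=3, y=3) -> (x=3, y=4) -> (x=3, y=5) -> (x=2, y=5) -> (x=2, y=6) -> (x=2, y=7) -> (x=2, y=8) -> (x=1, y=8) -> (x=0, y=8)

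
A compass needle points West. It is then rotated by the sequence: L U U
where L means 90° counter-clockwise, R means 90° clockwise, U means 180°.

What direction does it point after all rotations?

Answer: Final heading: South

Derivation:
Start: West
  L (left (90° counter-clockwise)) -> South
  U (U-turn (180°)) -> North
  U (U-turn (180°)) -> South
Final: South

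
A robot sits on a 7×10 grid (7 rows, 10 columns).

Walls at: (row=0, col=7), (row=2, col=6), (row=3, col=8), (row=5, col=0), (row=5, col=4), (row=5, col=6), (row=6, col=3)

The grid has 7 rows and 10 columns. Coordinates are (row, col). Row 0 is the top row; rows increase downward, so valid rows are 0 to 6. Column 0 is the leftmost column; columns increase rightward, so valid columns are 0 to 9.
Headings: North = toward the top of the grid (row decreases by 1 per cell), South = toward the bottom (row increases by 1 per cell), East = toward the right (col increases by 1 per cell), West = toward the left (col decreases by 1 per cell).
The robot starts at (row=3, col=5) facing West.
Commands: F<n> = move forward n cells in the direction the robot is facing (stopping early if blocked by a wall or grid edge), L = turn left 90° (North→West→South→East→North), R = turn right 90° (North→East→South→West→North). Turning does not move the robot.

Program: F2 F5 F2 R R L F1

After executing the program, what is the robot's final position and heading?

Start: (row=3, col=5), facing West
  F2: move forward 2, now at (row=3, col=3)
  F5: move forward 3/5 (blocked), now at (row=3, col=0)
  F2: move forward 0/2 (blocked), now at (row=3, col=0)
  R: turn right, now facing North
  R: turn right, now facing East
  L: turn left, now facing North
  F1: move forward 1, now at (row=2, col=0)
Final: (row=2, col=0), facing North

Answer: Final position: (row=2, col=0), facing North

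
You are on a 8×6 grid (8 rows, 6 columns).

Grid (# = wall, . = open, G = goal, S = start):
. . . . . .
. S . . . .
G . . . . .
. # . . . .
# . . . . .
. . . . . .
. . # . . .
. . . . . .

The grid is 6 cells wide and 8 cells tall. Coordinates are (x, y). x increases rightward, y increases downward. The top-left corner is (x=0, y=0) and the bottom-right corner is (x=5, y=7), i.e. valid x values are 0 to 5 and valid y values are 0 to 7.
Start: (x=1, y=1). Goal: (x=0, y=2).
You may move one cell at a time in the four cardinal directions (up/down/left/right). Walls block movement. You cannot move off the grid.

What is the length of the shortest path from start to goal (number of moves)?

Answer: Shortest path length: 2

Derivation:
BFS from (x=1, y=1) until reaching (x=0, y=2):
  Distance 0: (x=1, y=1)
  Distance 1: (x=1, y=0), (x=0, y=1), (x=2, y=1), (x=1, y=2)
  Distance 2: (x=0, y=0), (x=2, y=0), (x=3, y=1), (x=0, y=2), (x=2, y=2)  <- goal reached here
One shortest path (2 moves): (x=1, y=1) -> (x=0, y=1) -> (x=0, y=2)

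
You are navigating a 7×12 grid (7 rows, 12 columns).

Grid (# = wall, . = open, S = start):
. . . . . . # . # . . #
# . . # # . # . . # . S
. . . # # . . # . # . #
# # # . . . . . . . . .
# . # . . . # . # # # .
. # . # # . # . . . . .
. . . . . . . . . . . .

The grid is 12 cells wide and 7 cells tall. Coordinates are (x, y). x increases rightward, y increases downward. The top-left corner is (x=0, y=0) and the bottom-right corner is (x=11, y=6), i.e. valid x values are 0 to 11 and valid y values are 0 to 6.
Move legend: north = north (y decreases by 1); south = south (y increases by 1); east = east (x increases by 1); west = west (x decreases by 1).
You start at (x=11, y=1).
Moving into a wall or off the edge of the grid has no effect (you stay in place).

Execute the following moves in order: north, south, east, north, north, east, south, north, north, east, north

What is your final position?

Answer: Final position: (x=11, y=1)

Derivation:
Start: (x=11, y=1)
  north (north): blocked, stay at (x=11, y=1)
  south (south): blocked, stay at (x=11, y=1)
  east (east): blocked, stay at (x=11, y=1)
  north (north): blocked, stay at (x=11, y=1)
  north (north): blocked, stay at (x=11, y=1)
  east (east): blocked, stay at (x=11, y=1)
  south (south): blocked, stay at (x=11, y=1)
  north (north): blocked, stay at (x=11, y=1)
  north (north): blocked, stay at (x=11, y=1)
  east (east): blocked, stay at (x=11, y=1)
  north (north): blocked, stay at (x=11, y=1)
Final: (x=11, y=1)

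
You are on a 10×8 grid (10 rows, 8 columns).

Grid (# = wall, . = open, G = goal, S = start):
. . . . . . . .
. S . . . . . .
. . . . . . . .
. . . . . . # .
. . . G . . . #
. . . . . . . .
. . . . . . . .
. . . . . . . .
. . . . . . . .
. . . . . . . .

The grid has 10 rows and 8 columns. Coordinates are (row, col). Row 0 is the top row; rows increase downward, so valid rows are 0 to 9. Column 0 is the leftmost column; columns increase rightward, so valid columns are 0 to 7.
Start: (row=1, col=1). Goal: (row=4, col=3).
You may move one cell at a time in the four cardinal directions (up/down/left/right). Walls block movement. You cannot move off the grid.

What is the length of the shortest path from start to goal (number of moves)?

Answer: Shortest path length: 5

Derivation:
BFS from (row=1, col=1) until reaching (row=4, col=3):
  Distance 0: (row=1, col=1)
  Distance 1: (row=0, col=1), (row=1, col=0), (row=1, col=2), (row=2, col=1)
  Distance 2: (row=0, col=0), (row=0, col=2), (row=1, col=3), (row=2, col=0), (row=2, col=2), (row=3, col=1)
  Distance 3: (row=0, col=3), (row=1, col=4), (row=2, col=3), (row=3, col=0), (row=3, col=2), (row=4, col=1)
  Distance 4: (row=0, col=4), (row=1, col=5), (row=2, col=4), (row=3, col=3), (row=4, col=0), (row=4, col=2), (row=5, col=1)
  Distance 5: (row=0, col=5), (row=1, col=6), (row=2, col=5), (row=3, col=4), (row=4, col=3), (row=5, col=0), (row=5, col=2), (row=6, col=1)  <- goal reached here
One shortest path (5 moves): (row=1, col=1) -> (row=1, col=2) -> (row=1, col=3) -> (row=2, col=3) -> (row=3, col=3) -> (row=4, col=3)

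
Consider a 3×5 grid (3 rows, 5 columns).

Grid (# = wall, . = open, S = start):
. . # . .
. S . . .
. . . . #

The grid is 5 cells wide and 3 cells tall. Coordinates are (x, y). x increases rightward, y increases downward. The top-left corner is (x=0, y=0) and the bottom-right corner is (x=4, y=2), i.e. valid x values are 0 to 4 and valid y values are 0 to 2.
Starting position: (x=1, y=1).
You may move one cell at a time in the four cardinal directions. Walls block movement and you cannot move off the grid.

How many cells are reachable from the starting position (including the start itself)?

BFS flood-fill from (x=1, y=1):
  Distance 0: (x=1, y=1)
  Distance 1: (x=1, y=0), (x=0, y=1), (x=2, y=1), (x=1, y=2)
  Distance 2: (x=0, y=0), (x=3, y=1), (x=0, y=2), (x=2, y=2)
  Distance 3: (x=3, y=0), (x=4, y=1), (x=3, y=2)
  Distance 4: (x=4, y=0)
Total reachable: 13 (grid has 13 open cells total)

Answer: Reachable cells: 13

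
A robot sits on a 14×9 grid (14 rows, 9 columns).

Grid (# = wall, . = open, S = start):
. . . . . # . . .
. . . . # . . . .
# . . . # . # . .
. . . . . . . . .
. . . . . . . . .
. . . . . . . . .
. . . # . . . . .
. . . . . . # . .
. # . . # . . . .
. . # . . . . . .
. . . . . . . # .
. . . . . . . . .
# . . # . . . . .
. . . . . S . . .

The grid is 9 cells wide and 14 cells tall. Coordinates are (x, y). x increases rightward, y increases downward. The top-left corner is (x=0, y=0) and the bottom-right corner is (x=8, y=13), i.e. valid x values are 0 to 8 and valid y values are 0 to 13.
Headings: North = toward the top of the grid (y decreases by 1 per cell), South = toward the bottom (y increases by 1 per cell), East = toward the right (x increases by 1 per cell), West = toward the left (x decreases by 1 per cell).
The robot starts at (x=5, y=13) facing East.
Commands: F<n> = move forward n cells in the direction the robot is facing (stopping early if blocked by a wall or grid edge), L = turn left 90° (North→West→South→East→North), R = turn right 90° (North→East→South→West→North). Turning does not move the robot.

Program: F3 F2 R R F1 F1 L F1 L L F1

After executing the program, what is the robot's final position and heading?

Start: (x=5, y=13), facing East
  F3: move forward 3, now at (x=8, y=13)
  F2: move forward 0/2 (blocked), now at (x=8, y=13)
  R: turn right, now facing South
  R: turn right, now facing West
  F1: move forward 1, now at (x=7, y=13)
  F1: move forward 1, now at (x=6, y=13)
  L: turn left, now facing South
  F1: move forward 0/1 (blocked), now at (x=6, y=13)
  L: turn left, now facing East
  L: turn left, now facing North
  F1: move forward 1, now at (x=6, y=12)
Final: (x=6, y=12), facing North

Answer: Final position: (x=6, y=12), facing North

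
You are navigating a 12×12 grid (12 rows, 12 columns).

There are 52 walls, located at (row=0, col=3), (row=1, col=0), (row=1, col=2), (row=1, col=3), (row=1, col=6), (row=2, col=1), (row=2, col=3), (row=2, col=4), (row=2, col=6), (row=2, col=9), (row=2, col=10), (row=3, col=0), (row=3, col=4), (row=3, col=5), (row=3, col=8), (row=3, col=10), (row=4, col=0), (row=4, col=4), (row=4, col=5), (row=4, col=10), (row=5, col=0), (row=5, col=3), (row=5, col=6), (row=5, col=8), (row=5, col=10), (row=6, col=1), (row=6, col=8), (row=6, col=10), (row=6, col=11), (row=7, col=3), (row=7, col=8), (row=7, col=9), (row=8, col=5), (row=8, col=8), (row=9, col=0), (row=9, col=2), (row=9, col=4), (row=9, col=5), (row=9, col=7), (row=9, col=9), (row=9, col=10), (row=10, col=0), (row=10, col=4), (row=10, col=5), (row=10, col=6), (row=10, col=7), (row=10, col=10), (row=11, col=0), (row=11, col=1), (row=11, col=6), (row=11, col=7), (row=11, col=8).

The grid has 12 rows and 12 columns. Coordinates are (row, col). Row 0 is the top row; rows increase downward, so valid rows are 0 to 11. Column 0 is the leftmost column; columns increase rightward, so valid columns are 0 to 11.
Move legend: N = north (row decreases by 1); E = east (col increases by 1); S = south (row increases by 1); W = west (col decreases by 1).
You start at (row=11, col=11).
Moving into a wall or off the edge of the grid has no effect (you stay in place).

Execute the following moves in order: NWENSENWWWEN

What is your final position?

Start: (row=11, col=11)
  N (north): (row=11, col=11) -> (row=10, col=11)
  W (west): blocked, stay at (row=10, col=11)
  E (east): blocked, stay at (row=10, col=11)
  N (north): (row=10, col=11) -> (row=9, col=11)
  S (south): (row=9, col=11) -> (row=10, col=11)
  E (east): blocked, stay at (row=10, col=11)
  N (north): (row=10, col=11) -> (row=9, col=11)
  [×3]W (west): blocked, stay at (row=9, col=11)
  E (east): blocked, stay at (row=9, col=11)
  N (north): (row=9, col=11) -> (row=8, col=11)
Final: (row=8, col=11)

Answer: Final position: (row=8, col=11)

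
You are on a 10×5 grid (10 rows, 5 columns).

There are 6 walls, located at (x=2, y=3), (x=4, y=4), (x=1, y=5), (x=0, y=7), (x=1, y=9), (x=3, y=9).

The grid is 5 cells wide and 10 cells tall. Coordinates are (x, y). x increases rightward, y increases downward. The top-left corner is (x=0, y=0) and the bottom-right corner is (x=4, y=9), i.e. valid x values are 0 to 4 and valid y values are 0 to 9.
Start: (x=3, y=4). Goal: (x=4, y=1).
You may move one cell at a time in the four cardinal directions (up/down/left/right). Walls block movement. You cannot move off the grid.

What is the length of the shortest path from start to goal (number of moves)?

BFS from (x=3, y=4) until reaching (x=4, y=1):
  Distance 0: (x=3, y=4)
  Distance 1: (x=3, y=3), (x=2, y=4), (x=3, y=5)
  Distance 2: (x=3, y=2), (x=4, y=3), (x=1, y=4), (x=2, y=5), (x=4, y=5), (x=3, y=6)
  Distance 3: (x=3, y=1), (x=2, y=2), (x=4, y=2), (x=1, y=3), (x=0, y=4), (x=2, y=6), (x=4, y=6), (x=3, y=7)
  Distance 4: (x=3, y=0), (x=2, y=1), (x=4, y=1), (x=1, y=2), (x=0, y=3), (x=0, y=5), (x=1, y=6), (x=2, y=7), (x=4, y=7), (x=3, y=8)  <- goal reached here
One shortest path (4 moves): (x=3, y=4) -> (x=3, y=3) -> (x=4, y=3) -> (x=4, y=2) -> (x=4, y=1)

Answer: Shortest path length: 4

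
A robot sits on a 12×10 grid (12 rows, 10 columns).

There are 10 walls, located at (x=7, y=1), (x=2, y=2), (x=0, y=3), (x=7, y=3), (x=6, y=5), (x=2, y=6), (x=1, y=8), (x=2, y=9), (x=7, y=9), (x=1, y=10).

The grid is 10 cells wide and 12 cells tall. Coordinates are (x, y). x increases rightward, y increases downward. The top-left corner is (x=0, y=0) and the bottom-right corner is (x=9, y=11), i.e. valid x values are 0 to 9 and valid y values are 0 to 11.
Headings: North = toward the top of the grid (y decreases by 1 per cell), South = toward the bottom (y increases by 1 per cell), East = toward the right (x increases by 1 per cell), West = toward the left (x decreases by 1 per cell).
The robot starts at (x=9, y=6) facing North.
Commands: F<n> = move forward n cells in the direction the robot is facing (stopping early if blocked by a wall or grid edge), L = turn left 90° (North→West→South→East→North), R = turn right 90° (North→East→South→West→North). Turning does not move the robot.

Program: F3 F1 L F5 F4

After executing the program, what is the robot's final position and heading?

Answer: Final position: (x=3, y=2), facing West

Derivation:
Start: (x=9, y=6), facing North
  F3: move forward 3, now at (x=9, y=3)
  F1: move forward 1, now at (x=9, y=2)
  L: turn left, now facing West
  F5: move forward 5, now at (x=4, y=2)
  F4: move forward 1/4 (blocked), now at (x=3, y=2)
Final: (x=3, y=2), facing West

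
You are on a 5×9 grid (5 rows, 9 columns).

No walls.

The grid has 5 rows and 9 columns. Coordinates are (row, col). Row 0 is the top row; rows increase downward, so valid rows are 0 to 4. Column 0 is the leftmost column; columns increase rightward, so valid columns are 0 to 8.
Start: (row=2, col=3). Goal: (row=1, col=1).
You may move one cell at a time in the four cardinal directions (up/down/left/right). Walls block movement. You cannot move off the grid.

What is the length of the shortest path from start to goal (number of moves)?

BFS from (row=2, col=3) until reaching (row=1, col=1):
  Distance 0: (row=2, col=3)
  Distance 1: (row=1, col=3), (row=2, col=2), (row=2, col=4), (row=3, col=3)
  Distance 2: (row=0, col=3), (row=1, col=2), (row=1, col=4), (row=2, col=1), (row=2, col=5), (row=3, col=2), (row=3, col=4), (row=4, col=3)
  Distance 3: (row=0, col=2), (row=0, col=4), (row=1, col=1), (row=1, col=5), (row=2, col=0), (row=2, col=6), (row=3, col=1), (row=3, col=5), (row=4, col=2), (row=4, col=4)  <- goal reached here
One shortest path (3 moves): (row=2, col=3) -> (row=2, col=2) -> (row=2, col=1) -> (row=1, col=1)

Answer: Shortest path length: 3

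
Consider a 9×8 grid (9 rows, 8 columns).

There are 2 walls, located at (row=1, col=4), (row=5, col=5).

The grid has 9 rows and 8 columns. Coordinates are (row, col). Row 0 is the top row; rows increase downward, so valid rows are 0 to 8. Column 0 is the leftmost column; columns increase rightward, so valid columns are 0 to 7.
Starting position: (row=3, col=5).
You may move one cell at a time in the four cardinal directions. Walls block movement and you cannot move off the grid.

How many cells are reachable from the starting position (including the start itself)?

BFS flood-fill from (row=3, col=5):
  Distance 0: (row=3, col=5)
  Distance 1: (row=2, col=5), (row=3, col=4), (row=3, col=6), (row=4, col=5)
  Distance 2: (row=1, col=5), (row=2, col=4), (row=2, col=6), (row=3, col=3), (row=3, col=7), (row=4, col=4), (row=4, col=6)
  Distance 3: (row=0, col=5), (row=1, col=6), (row=2, col=3), (row=2, col=7), (row=3, col=2), (row=4, col=3), (row=4, col=7), (row=5, col=4), (row=5, col=6)
  Distance 4: (row=0, col=4), (row=0, col=6), (row=1, col=3), (row=1, col=7), (row=2, col=2), (row=3, col=1), (row=4, col=2), (row=5, col=3), (row=5, col=7), (row=6, col=4), (row=6, col=6)
  Distance 5: (row=0, col=3), (row=0, col=7), (row=1, col=2), (row=2, col=1), (row=3, col=0), (row=4, col=1), (row=5, col=2), (row=6, col=3), (row=6, col=5), (row=6, col=7), (row=7, col=4), (row=7, col=6)
  Distance 6: (row=0, col=2), (row=1, col=1), (row=2, col=0), (row=4, col=0), (row=5, col=1), (row=6, col=2), (row=7, col=3), (row=7, col=5), (row=7, col=7), (row=8, col=4), (row=8, col=6)
  Distance 7: (row=0, col=1), (row=1, col=0), (row=5, col=0), (row=6, col=1), (row=7, col=2), (row=8, col=3), (row=8, col=5), (row=8, col=7)
  Distance 8: (row=0, col=0), (row=6, col=0), (row=7, col=1), (row=8, col=2)
  Distance 9: (row=7, col=0), (row=8, col=1)
  Distance 10: (row=8, col=0)
Total reachable: 70 (grid has 70 open cells total)

Answer: Reachable cells: 70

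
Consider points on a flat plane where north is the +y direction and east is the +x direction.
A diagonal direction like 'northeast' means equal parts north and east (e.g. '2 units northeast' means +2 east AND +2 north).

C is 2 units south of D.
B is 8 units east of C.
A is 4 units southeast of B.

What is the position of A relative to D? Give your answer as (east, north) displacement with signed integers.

Place D at the origin (east=0, north=0).
  C is 2 units south of D: delta (east=+0, north=-2); C at (east=0, north=-2).
  B is 8 units east of C: delta (east=+8, north=+0); B at (east=8, north=-2).
  A is 4 units southeast of B: delta (east=+4, north=-4); A at (east=12, north=-6).
Therefore A relative to D: (east=12, north=-6).

Answer: A is at (east=12, north=-6) relative to D.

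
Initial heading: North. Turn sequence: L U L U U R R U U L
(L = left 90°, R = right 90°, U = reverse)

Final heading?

Answer: Final heading: East

Derivation:
Start: North
  L (left (90° counter-clockwise)) -> West
  U (U-turn (180°)) -> East
  L (left (90° counter-clockwise)) -> North
  U (U-turn (180°)) -> South
  U (U-turn (180°)) -> North
  R (right (90° clockwise)) -> East
  R (right (90° clockwise)) -> South
  U (U-turn (180°)) -> North
  U (U-turn (180°)) -> South
  L (left (90° counter-clockwise)) -> East
Final: East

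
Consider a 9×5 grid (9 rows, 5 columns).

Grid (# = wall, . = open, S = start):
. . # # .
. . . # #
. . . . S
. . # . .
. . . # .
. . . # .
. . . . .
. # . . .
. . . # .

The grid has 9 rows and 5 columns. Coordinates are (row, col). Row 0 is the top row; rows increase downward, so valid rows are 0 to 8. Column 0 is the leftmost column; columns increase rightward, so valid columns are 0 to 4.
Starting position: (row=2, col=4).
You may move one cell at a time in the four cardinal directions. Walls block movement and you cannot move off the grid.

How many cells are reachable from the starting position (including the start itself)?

Answer: Reachable cells: 35

Derivation:
BFS flood-fill from (row=2, col=4):
  Distance 0: (row=2, col=4)
  Distance 1: (row=2, col=3), (row=3, col=4)
  Distance 2: (row=2, col=2), (row=3, col=3), (row=4, col=4)
  Distance 3: (row=1, col=2), (row=2, col=1), (row=5, col=4)
  Distance 4: (row=1, col=1), (row=2, col=0), (row=3, col=1), (row=6, col=4)
  Distance 5: (row=0, col=1), (row=1, col=0), (row=3, col=0), (row=4, col=1), (row=6, col=3), (row=7, col=4)
  Distance 6: (row=0, col=0), (row=4, col=0), (row=4, col=2), (row=5, col=1), (row=6, col=2), (row=7, col=3), (row=8, col=4)
  Distance 7: (row=5, col=0), (row=5, col=2), (row=6, col=1), (row=7, col=2)
  Distance 8: (row=6, col=0), (row=8, col=2)
  Distance 9: (row=7, col=0), (row=8, col=1)
  Distance 10: (row=8, col=0)
Total reachable: 35 (grid has 36 open cells total)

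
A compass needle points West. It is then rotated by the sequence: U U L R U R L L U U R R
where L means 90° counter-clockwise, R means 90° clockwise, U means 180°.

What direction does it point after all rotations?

Answer: Final heading: South

Derivation:
Start: West
  U (U-turn (180°)) -> East
  U (U-turn (180°)) -> West
  L (left (90° counter-clockwise)) -> South
  R (right (90° clockwise)) -> West
  U (U-turn (180°)) -> East
  R (right (90° clockwise)) -> South
  L (left (90° counter-clockwise)) -> East
  L (left (90° counter-clockwise)) -> North
  U (U-turn (180°)) -> South
  U (U-turn (180°)) -> North
  R (right (90° clockwise)) -> East
  R (right (90° clockwise)) -> South
Final: South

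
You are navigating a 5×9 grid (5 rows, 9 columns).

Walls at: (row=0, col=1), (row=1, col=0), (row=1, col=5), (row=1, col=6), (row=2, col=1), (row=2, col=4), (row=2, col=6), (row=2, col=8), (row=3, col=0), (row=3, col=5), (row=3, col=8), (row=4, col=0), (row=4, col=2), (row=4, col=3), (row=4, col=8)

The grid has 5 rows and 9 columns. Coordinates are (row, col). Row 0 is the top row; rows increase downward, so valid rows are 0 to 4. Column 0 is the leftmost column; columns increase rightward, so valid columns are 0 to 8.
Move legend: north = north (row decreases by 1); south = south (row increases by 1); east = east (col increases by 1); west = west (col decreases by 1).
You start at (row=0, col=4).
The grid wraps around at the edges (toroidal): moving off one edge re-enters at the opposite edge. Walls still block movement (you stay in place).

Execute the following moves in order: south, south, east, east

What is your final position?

Answer: Final position: (row=1, col=4)

Derivation:
Start: (row=0, col=4)
  south (south): (row=0, col=4) -> (row=1, col=4)
  south (south): blocked, stay at (row=1, col=4)
  east (east): blocked, stay at (row=1, col=4)
  east (east): blocked, stay at (row=1, col=4)
Final: (row=1, col=4)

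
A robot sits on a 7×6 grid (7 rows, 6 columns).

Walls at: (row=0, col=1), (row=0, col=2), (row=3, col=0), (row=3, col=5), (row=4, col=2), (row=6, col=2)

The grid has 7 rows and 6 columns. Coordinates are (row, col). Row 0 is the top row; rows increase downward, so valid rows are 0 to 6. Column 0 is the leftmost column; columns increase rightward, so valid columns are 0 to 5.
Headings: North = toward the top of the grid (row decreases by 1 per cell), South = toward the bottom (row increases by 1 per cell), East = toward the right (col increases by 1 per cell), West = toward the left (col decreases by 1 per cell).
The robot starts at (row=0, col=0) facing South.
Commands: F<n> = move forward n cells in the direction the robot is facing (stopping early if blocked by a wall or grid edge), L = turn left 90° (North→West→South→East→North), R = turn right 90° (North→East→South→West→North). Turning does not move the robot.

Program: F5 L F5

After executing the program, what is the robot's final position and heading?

Answer: Final position: (row=2, col=5), facing East

Derivation:
Start: (row=0, col=0), facing South
  F5: move forward 2/5 (blocked), now at (row=2, col=0)
  L: turn left, now facing East
  F5: move forward 5, now at (row=2, col=5)
Final: (row=2, col=5), facing East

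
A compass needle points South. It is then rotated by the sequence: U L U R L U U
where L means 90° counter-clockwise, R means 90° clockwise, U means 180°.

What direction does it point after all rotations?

Answer: Final heading: East

Derivation:
Start: South
  U (U-turn (180°)) -> North
  L (left (90° counter-clockwise)) -> West
  U (U-turn (180°)) -> East
  R (right (90° clockwise)) -> South
  L (left (90° counter-clockwise)) -> East
  U (U-turn (180°)) -> West
  U (U-turn (180°)) -> East
Final: East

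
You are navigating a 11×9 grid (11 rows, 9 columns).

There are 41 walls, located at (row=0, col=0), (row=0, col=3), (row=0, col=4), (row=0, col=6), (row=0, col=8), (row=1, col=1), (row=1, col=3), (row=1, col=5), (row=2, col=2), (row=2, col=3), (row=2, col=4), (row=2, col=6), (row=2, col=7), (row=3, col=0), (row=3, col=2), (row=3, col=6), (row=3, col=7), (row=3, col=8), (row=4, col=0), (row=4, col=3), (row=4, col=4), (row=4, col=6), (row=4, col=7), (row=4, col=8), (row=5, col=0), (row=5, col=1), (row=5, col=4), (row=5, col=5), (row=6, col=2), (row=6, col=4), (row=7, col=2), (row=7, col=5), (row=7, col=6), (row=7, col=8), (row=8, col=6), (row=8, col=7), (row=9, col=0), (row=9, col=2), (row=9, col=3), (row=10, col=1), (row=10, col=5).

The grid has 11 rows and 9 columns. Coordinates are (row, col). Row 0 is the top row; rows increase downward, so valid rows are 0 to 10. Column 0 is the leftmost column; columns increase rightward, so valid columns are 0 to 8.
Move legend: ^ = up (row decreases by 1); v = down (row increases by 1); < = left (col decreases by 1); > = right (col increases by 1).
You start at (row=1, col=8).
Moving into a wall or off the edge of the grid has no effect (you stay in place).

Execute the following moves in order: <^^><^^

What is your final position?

Answer: Final position: (row=0, col=7)

Derivation:
Start: (row=1, col=8)
  < (left): (row=1, col=8) -> (row=1, col=7)
  ^ (up): (row=1, col=7) -> (row=0, col=7)
  ^ (up): blocked, stay at (row=0, col=7)
  > (right): blocked, stay at (row=0, col=7)
  < (left): blocked, stay at (row=0, col=7)
  ^ (up): blocked, stay at (row=0, col=7)
  ^ (up): blocked, stay at (row=0, col=7)
Final: (row=0, col=7)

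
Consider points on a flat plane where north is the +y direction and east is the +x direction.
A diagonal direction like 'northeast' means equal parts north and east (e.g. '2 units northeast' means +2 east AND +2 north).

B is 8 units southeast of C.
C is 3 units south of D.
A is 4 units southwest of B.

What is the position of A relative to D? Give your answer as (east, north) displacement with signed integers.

Place D at the origin (east=0, north=0).
  C is 3 units south of D: delta (east=+0, north=-3); C at (east=0, north=-3).
  B is 8 units southeast of C: delta (east=+8, north=-8); B at (east=8, north=-11).
  A is 4 units southwest of B: delta (east=-4, north=-4); A at (east=4, north=-15).
Therefore A relative to D: (east=4, north=-15).

Answer: A is at (east=4, north=-15) relative to D.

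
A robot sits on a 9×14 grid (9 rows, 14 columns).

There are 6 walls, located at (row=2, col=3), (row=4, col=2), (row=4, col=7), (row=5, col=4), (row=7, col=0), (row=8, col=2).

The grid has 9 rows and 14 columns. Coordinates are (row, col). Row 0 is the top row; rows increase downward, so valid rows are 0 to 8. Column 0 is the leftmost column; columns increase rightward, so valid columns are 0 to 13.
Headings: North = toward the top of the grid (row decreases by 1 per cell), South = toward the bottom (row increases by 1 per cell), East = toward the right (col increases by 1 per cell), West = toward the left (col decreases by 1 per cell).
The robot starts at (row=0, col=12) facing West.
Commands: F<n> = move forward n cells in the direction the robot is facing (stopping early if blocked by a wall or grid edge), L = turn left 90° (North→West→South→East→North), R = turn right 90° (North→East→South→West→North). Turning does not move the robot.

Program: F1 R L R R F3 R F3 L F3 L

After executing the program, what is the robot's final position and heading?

Answer: Final position: (row=3, col=13), facing North

Derivation:
Start: (row=0, col=12), facing West
  F1: move forward 1, now at (row=0, col=11)
  R: turn right, now facing North
  L: turn left, now facing West
  R: turn right, now facing North
  R: turn right, now facing East
  F3: move forward 2/3 (blocked), now at (row=0, col=13)
  R: turn right, now facing South
  F3: move forward 3, now at (row=3, col=13)
  L: turn left, now facing East
  F3: move forward 0/3 (blocked), now at (row=3, col=13)
  L: turn left, now facing North
Final: (row=3, col=13), facing North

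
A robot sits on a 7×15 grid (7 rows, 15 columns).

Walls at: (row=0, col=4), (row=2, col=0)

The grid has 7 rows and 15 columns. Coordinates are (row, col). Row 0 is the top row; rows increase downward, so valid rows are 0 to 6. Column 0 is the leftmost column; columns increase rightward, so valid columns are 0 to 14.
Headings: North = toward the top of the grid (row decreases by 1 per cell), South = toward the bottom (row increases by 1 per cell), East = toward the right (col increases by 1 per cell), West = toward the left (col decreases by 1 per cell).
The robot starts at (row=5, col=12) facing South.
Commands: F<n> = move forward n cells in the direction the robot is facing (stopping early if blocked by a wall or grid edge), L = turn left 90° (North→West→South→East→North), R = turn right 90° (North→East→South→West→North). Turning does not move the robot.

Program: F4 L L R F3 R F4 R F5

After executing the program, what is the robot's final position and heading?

Answer: Final position: (row=6, col=9), facing West

Derivation:
Start: (row=5, col=12), facing South
  F4: move forward 1/4 (blocked), now at (row=6, col=12)
  L: turn left, now facing East
  L: turn left, now facing North
  R: turn right, now facing East
  F3: move forward 2/3 (blocked), now at (row=6, col=14)
  R: turn right, now facing South
  F4: move forward 0/4 (blocked), now at (row=6, col=14)
  R: turn right, now facing West
  F5: move forward 5, now at (row=6, col=9)
Final: (row=6, col=9), facing West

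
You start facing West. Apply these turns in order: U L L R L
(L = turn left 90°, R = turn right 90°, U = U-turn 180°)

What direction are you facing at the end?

Start: West
  U (U-turn (180°)) -> East
  L (left (90° counter-clockwise)) -> North
  L (left (90° counter-clockwise)) -> West
  R (right (90° clockwise)) -> North
  L (left (90° counter-clockwise)) -> West
Final: West

Answer: Final heading: West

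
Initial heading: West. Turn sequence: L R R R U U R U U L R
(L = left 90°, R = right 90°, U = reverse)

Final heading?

Answer: Final heading: South

Derivation:
Start: West
  L (left (90° counter-clockwise)) -> South
  R (right (90° clockwise)) -> West
  R (right (90° clockwise)) -> North
  R (right (90° clockwise)) -> East
  U (U-turn (180°)) -> West
  U (U-turn (180°)) -> East
  R (right (90° clockwise)) -> South
  U (U-turn (180°)) -> North
  U (U-turn (180°)) -> South
  L (left (90° counter-clockwise)) -> East
  R (right (90° clockwise)) -> South
Final: South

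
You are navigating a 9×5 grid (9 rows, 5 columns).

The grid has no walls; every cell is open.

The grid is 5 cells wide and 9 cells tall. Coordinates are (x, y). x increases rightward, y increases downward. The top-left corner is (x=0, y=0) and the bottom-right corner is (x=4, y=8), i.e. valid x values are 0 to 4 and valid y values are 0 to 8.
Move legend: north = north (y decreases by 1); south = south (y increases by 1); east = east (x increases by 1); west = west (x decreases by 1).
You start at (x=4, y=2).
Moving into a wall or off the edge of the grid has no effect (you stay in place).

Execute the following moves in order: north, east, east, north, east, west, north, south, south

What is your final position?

Answer: Final position: (x=3, y=2)

Derivation:
Start: (x=4, y=2)
  north (north): (x=4, y=2) -> (x=4, y=1)
  east (east): blocked, stay at (x=4, y=1)
  east (east): blocked, stay at (x=4, y=1)
  north (north): (x=4, y=1) -> (x=4, y=0)
  east (east): blocked, stay at (x=4, y=0)
  west (west): (x=4, y=0) -> (x=3, y=0)
  north (north): blocked, stay at (x=3, y=0)
  south (south): (x=3, y=0) -> (x=3, y=1)
  south (south): (x=3, y=1) -> (x=3, y=2)
Final: (x=3, y=2)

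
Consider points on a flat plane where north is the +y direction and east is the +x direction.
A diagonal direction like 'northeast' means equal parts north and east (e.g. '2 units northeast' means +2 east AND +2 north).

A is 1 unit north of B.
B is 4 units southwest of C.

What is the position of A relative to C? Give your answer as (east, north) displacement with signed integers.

Place C at the origin (east=0, north=0).
  B is 4 units southwest of C: delta (east=-4, north=-4); B at (east=-4, north=-4).
  A is 1 unit north of B: delta (east=+0, north=+1); A at (east=-4, north=-3).
Therefore A relative to C: (east=-4, north=-3).

Answer: A is at (east=-4, north=-3) relative to C.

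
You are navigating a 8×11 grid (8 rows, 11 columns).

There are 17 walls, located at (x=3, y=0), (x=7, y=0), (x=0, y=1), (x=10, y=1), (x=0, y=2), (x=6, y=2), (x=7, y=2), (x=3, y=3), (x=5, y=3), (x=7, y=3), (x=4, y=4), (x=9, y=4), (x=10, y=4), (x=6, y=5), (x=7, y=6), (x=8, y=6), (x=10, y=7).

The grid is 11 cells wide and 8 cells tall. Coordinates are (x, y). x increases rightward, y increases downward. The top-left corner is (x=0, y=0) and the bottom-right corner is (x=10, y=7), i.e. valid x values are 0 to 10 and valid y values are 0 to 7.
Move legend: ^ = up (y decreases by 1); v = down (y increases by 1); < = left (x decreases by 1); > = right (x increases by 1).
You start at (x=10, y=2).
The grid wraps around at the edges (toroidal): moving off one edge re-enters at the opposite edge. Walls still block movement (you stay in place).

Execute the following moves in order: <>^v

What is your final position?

Answer: Final position: (x=10, y=3)

Derivation:
Start: (x=10, y=2)
  < (left): (x=10, y=2) -> (x=9, y=2)
  > (right): (x=9, y=2) -> (x=10, y=2)
  ^ (up): blocked, stay at (x=10, y=2)
  v (down): (x=10, y=2) -> (x=10, y=3)
Final: (x=10, y=3)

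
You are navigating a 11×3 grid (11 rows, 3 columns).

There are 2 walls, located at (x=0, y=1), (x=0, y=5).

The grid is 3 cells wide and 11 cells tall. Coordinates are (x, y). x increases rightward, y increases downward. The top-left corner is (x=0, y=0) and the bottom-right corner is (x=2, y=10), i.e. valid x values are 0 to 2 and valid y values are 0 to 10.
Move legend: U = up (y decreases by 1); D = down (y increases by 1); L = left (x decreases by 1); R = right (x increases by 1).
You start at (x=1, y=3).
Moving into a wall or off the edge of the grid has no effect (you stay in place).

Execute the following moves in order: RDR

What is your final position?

Answer: Final position: (x=2, y=4)

Derivation:
Start: (x=1, y=3)
  R (right): (x=1, y=3) -> (x=2, y=3)
  D (down): (x=2, y=3) -> (x=2, y=4)
  R (right): blocked, stay at (x=2, y=4)
Final: (x=2, y=4)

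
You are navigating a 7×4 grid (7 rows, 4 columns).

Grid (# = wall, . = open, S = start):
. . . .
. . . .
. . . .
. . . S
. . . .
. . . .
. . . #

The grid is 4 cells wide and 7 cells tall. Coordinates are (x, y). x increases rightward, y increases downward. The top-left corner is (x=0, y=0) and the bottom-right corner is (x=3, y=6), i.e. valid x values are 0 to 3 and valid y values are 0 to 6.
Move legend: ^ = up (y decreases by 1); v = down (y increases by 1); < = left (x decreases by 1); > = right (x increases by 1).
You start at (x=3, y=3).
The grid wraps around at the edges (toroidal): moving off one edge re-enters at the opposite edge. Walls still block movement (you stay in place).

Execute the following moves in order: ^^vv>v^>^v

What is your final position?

Start: (x=3, y=3)
  ^ (up): (x=3, y=3) -> (x=3, y=2)
  ^ (up): (x=3, y=2) -> (x=3, y=1)
  v (down): (x=3, y=1) -> (x=3, y=2)
  v (down): (x=3, y=2) -> (x=3, y=3)
  > (right): (x=3, y=3) -> (x=0, y=3)
  v (down): (x=0, y=3) -> (x=0, y=4)
  ^ (up): (x=0, y=4) -> (x=0, y=3)
  > (right): (x=0, y=3) -> (x=1, y=3)
  ^ (up): (x=1, y=3) -> (x=1, y=2)
  v (down): (x=1, y=2) -> (x=1, y=3)
Final: (x=1, y=3)

Answer: Final position: (x=1, y=3)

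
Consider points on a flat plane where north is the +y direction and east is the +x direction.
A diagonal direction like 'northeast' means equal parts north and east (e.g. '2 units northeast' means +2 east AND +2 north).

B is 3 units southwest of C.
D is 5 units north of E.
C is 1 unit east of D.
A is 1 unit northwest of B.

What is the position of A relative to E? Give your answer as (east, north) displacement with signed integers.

Answer: A is at (east=-3, north=3) relative to E.

Derivation:
Place E at the origin (east=0, north=0).
  D is 5 units north of E: delta (east=+0, north=+5); D at (east=0, north=5).
  C is 1 unit east of D: delta (east=+1, north=+0); C at (east=1, north=5).
  B is 3 units southwest of C: delta (east=-3, north=-3); B at (east=-2, north=2).
  A is 1 unit northwest of B: delta (east=-1, north=+1); A at (east=-3, north=3).
Therefore A relative to E: (east=-3, north=3).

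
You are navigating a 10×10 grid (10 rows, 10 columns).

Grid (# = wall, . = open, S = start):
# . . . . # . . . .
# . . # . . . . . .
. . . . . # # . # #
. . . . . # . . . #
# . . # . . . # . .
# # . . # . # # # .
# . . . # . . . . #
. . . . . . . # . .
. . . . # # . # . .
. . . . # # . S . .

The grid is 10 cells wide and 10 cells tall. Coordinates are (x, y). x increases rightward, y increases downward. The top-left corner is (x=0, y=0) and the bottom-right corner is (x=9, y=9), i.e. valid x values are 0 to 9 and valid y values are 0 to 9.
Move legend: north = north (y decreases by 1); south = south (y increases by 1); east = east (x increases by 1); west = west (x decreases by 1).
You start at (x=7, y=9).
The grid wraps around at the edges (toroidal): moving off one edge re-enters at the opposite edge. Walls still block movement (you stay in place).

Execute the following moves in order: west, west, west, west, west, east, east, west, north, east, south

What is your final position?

Start: (x=7, y=9)
  west (west): (x=7, y=9) -> (x=6, y=9)
  [×4]west (west): blocked, stay at (x=6, y=9)
  east (east): (x=6, y=9) -> (x=7, y=9)
  east (east): (x=7, y=9) -> (x=8, y=9)
  west (west): (x=8, y=9) -> (x=7, y=9)
  north (north): blocked, stay at (x=7, y=9)
  east (east): (x=7, y=9) -> (x=8, y=9)
  south (south): (x=8, y=9) -> (x=8, y=0)
Final: (x=8, y=0)

Answer: Final position: (x=8, y=0)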